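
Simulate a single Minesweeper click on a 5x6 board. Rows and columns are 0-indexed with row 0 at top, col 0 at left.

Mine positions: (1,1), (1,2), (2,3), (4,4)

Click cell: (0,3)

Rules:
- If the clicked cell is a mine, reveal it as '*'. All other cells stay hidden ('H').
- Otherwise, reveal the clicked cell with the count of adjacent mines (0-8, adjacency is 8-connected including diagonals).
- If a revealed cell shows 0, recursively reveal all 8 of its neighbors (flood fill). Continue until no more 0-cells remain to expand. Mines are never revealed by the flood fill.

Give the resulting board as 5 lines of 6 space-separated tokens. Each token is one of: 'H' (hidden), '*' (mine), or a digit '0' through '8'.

H H H 1 H H
H H H H H H
H H H H H H
H H H H H H
H H H H H H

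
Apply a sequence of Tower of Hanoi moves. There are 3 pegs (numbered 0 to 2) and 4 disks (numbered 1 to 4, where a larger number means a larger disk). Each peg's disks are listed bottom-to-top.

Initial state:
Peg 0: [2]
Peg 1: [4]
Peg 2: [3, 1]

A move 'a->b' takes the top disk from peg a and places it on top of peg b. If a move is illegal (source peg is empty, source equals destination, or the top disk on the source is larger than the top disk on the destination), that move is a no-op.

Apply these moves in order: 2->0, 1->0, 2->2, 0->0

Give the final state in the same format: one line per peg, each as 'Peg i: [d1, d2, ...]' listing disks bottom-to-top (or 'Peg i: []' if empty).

After move 1 (2->0):
Peg 0: [2, 1]
Peg 1: [4]
Peg 2: [3]

After move 2 (1->0):
Peg 0: [2, 1]
Peg 1: [4]
Peg 2: [3]

After move 3 (2->2):
Peg 0: [2, 1]
Peg 1: [4]
Peg 2: [3]

After move 4 (0->0):
Peg 0: [2, 1]
Peg 1: [4]
Peg 2: [3]

Answer: Peg 0: [2, 1]
Peg 1: [4]
Peg 2: [3]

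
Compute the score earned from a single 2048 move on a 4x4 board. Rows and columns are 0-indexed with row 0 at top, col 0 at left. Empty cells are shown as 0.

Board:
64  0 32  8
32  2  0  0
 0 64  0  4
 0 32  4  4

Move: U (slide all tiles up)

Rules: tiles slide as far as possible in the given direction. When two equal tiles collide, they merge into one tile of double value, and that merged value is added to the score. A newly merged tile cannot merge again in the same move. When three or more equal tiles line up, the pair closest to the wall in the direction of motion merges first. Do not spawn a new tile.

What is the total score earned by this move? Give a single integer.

Slide up:
col 0: [64, 32, 0, 0] -> [64, 32, 0, 0]  score +0 (running 0)
col 1: [0, 2, 64, 32] -> [2, 64, 32, 0]  score +0 (running 0)
col 2: [32, 0, 0, 4] -> [32, 4, 0, 0]  score +0 (running 0)
col 3: [8, 0, 4, 4] -> [8, 8, 0, 0]  score +8 (running 8)
Board after move:
64  2 32  8
32 64  4  8
 0 32  0  0
 0  0  0  0

Answer: 8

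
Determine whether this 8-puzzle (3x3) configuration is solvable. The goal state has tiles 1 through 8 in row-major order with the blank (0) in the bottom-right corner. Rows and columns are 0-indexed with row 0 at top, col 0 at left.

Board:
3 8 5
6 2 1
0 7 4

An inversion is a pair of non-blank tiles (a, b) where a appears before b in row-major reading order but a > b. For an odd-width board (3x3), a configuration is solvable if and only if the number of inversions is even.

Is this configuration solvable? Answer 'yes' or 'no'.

Inversions (pairs i<j in row-major order where tile[i] > tile[j] > 0): 16
16 is even, so the puzzle is solvable.

Answer: yes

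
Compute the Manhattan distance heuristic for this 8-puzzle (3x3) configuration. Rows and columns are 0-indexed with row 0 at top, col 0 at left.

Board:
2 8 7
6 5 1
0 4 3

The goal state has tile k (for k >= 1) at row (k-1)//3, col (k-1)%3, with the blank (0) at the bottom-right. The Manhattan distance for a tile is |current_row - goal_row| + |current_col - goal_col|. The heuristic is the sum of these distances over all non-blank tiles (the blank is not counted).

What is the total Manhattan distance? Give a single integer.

Tile 2: at (0,0), goal (0,1), distance |0-0|+|0-1| = 1
Tile 8: at (0,1), goal (2,1), distance |0-2|+|1-1| = 2
Tile 7: at (0,2), goal (2,0), distance |0-2|+|2-0| = 4
Tile 6: at (1,0), goal (1,2), distance |1-1|+|0-2| = 2
Tile 5: at (1,1), goal (1,1), distance |1-1|+|1-1| = 0
Tile 1: at (1,2), goal (0,0), distance |1-0|+|2-0| = 3
Tile 4: at (2,1), goal (1,0), distance |2-1|+|1-0| = 2
Tile 3: at (2,2), goal (0,2), distance |2-0|+|2-2| = 2
Sum: 1 + 2 + 4 + 2 + 0 + 3 + 2 + 2 = 16

Answer: 16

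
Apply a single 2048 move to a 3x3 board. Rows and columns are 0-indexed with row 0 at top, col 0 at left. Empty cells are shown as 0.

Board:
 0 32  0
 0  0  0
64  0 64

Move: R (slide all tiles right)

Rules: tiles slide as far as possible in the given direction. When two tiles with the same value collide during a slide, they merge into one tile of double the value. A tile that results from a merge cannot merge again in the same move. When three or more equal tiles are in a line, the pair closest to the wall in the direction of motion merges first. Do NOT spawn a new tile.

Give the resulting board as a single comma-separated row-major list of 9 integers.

Slide right:
row 0: [0, 32, 0] -> [0, 0, 32]
row 1: [0, 0, 0] -> [0, 0, 0]
row 2: [64, 0, 64] -> [0, 0, 128]

Answer: 0, 0, 32, 0, 0, 0, 0, 0, 128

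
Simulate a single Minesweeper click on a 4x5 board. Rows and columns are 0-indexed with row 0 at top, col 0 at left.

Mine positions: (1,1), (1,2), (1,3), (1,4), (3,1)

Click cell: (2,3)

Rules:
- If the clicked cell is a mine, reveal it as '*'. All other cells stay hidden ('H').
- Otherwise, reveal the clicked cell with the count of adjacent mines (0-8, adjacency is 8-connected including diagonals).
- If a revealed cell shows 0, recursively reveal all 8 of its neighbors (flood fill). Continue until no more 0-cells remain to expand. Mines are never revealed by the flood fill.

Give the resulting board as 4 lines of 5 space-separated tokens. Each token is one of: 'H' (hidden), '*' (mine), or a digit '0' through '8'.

H H H H H
H H H H H
H H H 3 H
H H H H H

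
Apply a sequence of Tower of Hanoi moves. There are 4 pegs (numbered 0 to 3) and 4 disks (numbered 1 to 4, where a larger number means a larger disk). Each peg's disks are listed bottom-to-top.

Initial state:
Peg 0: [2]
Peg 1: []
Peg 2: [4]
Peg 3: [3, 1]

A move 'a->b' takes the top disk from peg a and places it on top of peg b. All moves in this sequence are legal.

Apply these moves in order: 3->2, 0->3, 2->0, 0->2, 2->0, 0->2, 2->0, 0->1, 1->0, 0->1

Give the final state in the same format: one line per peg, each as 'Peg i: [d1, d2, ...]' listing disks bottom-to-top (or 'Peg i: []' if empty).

After move 1 (3->2):
Peg 0: [2]
Peg 1: []
Peg 2: [4, 1]
Peg 3: [3]

After move 2 (0->3):
Peg 0: []
Peg 1: []
Peg 2: [4, 1]
Peg 3: [3, 2]

After move 3 (2->0):
Peg 0: [1]
Peg 1: []
Peg 2: [4]
Peg 3: [3, 2]

After move 4 (0->2):
Peg 0: []
Peg 1: []
Peg 2: [4, 1]
Peg 3: [3, 2]

After move 5 (2->0):
Peg 0: [1]
Peg 1: []
Peg 2: [4]
Peg 3: [3, 2]

After move 6 (0->2):
Peg 0: []
Peg 1: []
Peg 2: [4, 1]
Peg 3: [3, 2]

After move 7 (2->0):
Peg 0: [1]
Peg 1: []
Peg 2: [4]
Peg 3: [3, 2]

After move 8 (0->1):
Peg 0: []
Peg 1: [1]
Peg 2: [4]
Peg 3: [3, 2]

After move 9 (1->0):
Peg 0: [1]
Peg 1: []
Peg 2: [4]
Peg 3: [3, 2]

After move 10 (0->1):
Peg 0: []
Peg 1: [1]
Peg 2: [4]
Peg 3: [3, 2]

Answer: Peg 0: []
Peg 1: [1]
Peg 2: [4]
Peg 3: [3, 2]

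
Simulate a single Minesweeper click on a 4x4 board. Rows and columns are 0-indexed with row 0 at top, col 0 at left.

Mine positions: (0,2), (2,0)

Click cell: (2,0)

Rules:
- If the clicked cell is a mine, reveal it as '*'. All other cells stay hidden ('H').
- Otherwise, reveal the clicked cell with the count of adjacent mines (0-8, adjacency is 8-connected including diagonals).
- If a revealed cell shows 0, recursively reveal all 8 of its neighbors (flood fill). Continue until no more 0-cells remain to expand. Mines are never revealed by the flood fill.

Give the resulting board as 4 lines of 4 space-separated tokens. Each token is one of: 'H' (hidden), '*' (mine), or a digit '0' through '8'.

H H H H
H H H H
* H H H
H H H H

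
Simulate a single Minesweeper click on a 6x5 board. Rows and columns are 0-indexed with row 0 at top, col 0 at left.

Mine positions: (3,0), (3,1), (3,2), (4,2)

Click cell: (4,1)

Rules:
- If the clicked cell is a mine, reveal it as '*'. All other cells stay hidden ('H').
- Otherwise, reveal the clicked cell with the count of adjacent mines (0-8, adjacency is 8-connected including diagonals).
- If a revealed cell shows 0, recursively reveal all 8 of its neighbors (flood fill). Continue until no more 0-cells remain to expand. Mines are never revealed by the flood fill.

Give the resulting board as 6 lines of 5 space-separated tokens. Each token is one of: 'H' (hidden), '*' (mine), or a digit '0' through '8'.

H H H H H
H H H H H
H H H H H
H H H H H
H 4 H H H
H H H H H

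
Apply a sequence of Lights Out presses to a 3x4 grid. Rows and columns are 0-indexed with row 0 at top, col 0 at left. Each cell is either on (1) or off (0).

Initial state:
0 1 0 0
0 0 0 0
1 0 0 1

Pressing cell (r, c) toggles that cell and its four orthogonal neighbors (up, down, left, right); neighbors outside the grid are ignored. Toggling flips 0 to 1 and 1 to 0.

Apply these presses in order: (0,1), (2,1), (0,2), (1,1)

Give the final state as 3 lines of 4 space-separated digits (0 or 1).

Answer: 1 0 0 1
1 1 0 0
0 0 1 1

Derivation:
After press 1 at (0,1):
1 0 1 0
0 1 0 0
1 0 0 1

After press 2 at (2,1):
1 0 1 0
0 0 0 0
0 1 1 1

After press 3 at (0,2):
1 1 0 1
0 0 1 0
0 1 1 1

After press 4 at (1,1):
1 0 0 1
1 1 0 0
0 0 1 1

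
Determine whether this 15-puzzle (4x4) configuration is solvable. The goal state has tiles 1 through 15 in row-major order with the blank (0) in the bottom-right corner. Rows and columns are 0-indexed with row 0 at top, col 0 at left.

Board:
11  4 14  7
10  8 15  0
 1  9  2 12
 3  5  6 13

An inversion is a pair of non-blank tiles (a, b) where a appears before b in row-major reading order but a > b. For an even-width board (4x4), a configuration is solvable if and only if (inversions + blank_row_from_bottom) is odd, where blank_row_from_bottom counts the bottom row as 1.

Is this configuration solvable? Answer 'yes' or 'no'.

Answer: yes

Derivation:
Inversions: 56
Blank is in row 1 (0-indexed from top), which is row 3 counting from the bottom (bottom = 1).
56 + 3 = 59, which is odd, so the puzzle is solvable.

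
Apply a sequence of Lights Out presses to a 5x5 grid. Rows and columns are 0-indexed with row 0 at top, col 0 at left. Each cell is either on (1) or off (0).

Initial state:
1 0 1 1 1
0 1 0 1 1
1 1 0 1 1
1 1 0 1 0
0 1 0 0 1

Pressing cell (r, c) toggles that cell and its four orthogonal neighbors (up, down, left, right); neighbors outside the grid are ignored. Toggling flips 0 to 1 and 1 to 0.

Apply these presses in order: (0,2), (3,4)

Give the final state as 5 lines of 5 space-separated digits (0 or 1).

Answer: 1 1 0 0 1
0 1 1 1 1
1 1 0 1 0
1 1 0 0 1
0 1 0 0 0

Derivation:
After press 1 at (0,2):
1 1 0 0 1
0 1 1 1 1
1 1 0 1 1
1 1 0 1 0
0 1 0 0 1

After press 2 at (3,4):
1 1 0 0 1
0 1 1 1 1
1 1 0 1 0
1 1 0 0 1
0 1 0 0 0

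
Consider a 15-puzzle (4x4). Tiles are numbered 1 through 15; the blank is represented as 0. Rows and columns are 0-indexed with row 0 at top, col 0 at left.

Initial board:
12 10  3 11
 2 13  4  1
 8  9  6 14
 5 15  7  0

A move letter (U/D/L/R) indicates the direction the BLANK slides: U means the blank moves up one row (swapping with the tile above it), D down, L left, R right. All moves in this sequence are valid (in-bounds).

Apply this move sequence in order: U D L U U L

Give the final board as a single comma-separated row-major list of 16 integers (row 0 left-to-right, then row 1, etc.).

After move 1 (U):
12 10  3 11
 2 13  4  1
 8  9  6  0
 5 15  7 14

After move 2 (D):
12 10  3 11
 2 13  4  1
 8  9  6 14
 5 15  7  0

After move 3 (L):
12 10  3 11
 2 13  4  1
 8  9  6 14
 5 15  0  7

After move 4 (U):
12 10  3 11
 2 13  4  1
 8  9  0 14
 5 15  6  7

After move 5 (U):
12 10  3 11
 2 13  0  1
 8  9  4 14
 5 15  6  7

After move 6 (L):
12 10  3 11
 2  0 13  1
 8  9  4 14
 5 15  6  7

Answer: 12, 10, 3, 11, 2, 0, 13, 1, 8, 9, 4, 14, 5, 15, 6, 7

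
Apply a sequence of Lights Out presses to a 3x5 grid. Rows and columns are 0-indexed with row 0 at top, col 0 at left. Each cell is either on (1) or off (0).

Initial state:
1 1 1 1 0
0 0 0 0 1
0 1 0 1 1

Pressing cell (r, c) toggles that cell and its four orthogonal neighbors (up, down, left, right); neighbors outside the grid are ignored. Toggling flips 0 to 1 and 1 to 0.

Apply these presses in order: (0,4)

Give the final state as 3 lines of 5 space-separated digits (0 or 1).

Answer: 1 1 1 0 1
0 0 0 0 0
0 1 0 1 1

Derivation:
After press 1 at (0,4):
1 1 1 0 1
0 0 0 0 0
0 1 0 1 1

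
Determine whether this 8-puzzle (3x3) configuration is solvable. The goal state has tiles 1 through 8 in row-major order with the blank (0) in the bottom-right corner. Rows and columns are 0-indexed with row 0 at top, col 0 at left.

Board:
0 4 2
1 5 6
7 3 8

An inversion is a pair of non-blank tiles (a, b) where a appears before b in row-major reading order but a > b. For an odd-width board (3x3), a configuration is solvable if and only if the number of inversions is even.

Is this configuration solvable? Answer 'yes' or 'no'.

Answer: no

Derivation:
Inversions (pairs i<j in row-major order where tile[i] > tile[j] > 0): 7
7 is odd, so the puzzle is not solvable.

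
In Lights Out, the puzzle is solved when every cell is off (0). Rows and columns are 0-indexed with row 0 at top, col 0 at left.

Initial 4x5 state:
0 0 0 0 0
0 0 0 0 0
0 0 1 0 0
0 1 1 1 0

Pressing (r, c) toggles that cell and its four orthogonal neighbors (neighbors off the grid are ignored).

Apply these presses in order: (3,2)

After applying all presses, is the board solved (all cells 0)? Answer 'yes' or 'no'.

After press 1 at (3,2):
0 0 0 0 0
0 0 0 0 0
0 0 0 0 0
0 0 0 0 0

Lights still on: 0

Answer: yes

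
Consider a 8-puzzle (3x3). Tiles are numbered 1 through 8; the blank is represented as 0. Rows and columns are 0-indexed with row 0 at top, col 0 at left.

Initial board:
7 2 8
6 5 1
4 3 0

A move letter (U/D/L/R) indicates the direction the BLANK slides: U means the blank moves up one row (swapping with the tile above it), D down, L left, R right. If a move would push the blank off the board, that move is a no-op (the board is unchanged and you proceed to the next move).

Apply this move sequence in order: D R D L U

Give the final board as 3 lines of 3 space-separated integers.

Answer: 7 2 8
6 0 1
4 5 3

Derivation:
After move 1 (D):
7 2 8
6 5 1
4 3 0

After move 2 (R):
7 2 8
6 5 1
4 3 0

After move 3 (D):
7 2 8
6 5 1
4 3 0

After move 4 (L):
7 2 8
6 5 1
4 0 3

After move 5 (U):
7 2 8
6 0 1
4 5 3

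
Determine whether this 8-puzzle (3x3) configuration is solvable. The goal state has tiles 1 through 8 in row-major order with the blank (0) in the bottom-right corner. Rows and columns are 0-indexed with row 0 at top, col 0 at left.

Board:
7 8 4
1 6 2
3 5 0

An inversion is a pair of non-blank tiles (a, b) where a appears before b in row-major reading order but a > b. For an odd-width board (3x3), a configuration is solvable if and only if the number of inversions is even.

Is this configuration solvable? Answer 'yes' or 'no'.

Answer: yes

Derivation:
Inversions (pairs i<j in row-major order where tile[i] > tile[j] > 0): 18
18 is even, so the puzzle is solvable.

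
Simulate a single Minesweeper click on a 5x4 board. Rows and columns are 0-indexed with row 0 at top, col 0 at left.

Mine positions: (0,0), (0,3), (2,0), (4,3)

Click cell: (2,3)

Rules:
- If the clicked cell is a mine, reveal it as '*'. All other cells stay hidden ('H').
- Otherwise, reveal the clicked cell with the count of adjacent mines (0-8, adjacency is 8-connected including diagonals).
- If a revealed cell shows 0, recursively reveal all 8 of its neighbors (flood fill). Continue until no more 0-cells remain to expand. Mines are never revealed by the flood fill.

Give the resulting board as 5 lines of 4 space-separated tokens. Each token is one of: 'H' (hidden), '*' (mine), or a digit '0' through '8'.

H H H H
H 2 1 1
H 1 0 0
H 1 1 1
H H H H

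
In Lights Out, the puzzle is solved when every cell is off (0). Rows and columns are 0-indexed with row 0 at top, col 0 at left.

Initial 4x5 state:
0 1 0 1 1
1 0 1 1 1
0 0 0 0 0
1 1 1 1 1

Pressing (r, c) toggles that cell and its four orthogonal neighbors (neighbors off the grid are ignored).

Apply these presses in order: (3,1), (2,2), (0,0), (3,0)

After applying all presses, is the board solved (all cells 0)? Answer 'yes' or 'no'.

Answer: no

Derivation:
After press 1 at (3,1):
0 1 0 1 1
1 0 1 1 1
0 1 0 0 0
0 0 0 1 1

After press 2 at (2,2):
0 1 0 1 1
1 0 0 1 1
0 0 1 1 0
0 0 1 1 1

After press 3 at (0,0):
1 0 0 1 1
0 0 0 1 1
0 0 1 1 0
0 0 1 1 1

After press 4 at (3,0):
1 0 0 1 1
0 0 0 1 1
1 0 1 1 0
1 1 1 1 1

Lights still on: 13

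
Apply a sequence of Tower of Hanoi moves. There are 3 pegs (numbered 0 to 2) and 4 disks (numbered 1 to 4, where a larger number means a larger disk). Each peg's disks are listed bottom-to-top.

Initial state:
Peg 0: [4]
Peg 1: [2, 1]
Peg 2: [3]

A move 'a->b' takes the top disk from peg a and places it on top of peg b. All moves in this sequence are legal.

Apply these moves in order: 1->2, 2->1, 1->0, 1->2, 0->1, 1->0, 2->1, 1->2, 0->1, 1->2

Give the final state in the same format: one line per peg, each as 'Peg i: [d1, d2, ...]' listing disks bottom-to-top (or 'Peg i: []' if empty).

Answer: Peg 0: [4]
Peg 1: []
Peg 2: [3, 2, 1]

Derivation:
After move 1 (1->2):
Peg 0: [4]
Peg 1: [2]
Peg 2: [3, 1]

After move 2 (2->1):
Peg 0: [4]
Peg 1: [2, 1]
Peg 2: [3]

After move 3 (1->0):
Peg 0: [4, 1]
Peg 1: [2]
Peg 2: [3]

After move 4 (1->2):
Peg 0: [4, 1]
Peg 1: []
Peg 2: [3, 2]

After move 5 (0->1):
Peg 0: [4]
Peg 1: [1]
Peg 2: [3, 2]

After move 6 (1->0):
Peg 0: [4, 1]
Peg 1: []
Peg 2: [3, 2]

After move 7 (2->1):
Peg 0: [4, 1]
Peg 1: [2]
Peg 2: [3]

After move 8 (1->2):
Peg 0: [4, 1]
Peg 1: []
Peg 2: [3, 2]

After move 9 (0->1):
Peg 0: [4]
Peg 1: [1]
Peg 2: [3, 2]

After move 10 (1->2):
Peg 0: [4]
Peg 1: []
Peg 2: [3, 2, 1]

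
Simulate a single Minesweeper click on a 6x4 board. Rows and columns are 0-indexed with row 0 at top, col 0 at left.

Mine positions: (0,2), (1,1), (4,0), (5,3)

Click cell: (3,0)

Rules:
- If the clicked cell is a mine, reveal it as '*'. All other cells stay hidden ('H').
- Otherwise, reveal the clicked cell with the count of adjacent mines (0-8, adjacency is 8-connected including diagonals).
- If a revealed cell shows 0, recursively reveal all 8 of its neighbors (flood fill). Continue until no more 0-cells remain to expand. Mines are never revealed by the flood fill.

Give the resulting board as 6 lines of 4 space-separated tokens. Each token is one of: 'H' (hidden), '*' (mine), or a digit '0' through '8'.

H H H H
H H H H
H H H H
1 H H H
H H H H
H H H H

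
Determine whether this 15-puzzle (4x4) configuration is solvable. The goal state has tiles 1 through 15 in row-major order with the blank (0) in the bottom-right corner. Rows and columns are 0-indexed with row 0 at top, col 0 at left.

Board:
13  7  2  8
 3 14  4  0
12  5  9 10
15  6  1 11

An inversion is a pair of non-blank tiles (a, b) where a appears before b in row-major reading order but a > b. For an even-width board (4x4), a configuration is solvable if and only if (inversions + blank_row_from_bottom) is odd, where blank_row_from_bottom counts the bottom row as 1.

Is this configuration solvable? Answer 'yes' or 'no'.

Answer: no

Derivation:
Inversions: 49
Blank is in row 1 (0-indexed from top), which is row 3 counting from the bottom (bottom = 1).
49 + 3 = 52, which is even, so the puzzle is not solvable.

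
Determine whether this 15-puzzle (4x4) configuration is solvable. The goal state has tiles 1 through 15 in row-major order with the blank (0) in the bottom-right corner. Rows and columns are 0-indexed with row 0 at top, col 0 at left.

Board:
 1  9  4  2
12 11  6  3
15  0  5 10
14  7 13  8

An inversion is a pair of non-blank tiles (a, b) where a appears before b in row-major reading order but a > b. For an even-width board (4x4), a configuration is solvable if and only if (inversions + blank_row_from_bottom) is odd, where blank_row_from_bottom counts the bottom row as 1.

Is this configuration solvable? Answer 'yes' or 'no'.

Answer: no

Derivation:
Inversions: 36
Blank is in row 2 (0-indexed from top), which is row 2 counting from the bottom (bottom = 1).
36 + 2 = 38, which is even, so the puzzle is not solvable.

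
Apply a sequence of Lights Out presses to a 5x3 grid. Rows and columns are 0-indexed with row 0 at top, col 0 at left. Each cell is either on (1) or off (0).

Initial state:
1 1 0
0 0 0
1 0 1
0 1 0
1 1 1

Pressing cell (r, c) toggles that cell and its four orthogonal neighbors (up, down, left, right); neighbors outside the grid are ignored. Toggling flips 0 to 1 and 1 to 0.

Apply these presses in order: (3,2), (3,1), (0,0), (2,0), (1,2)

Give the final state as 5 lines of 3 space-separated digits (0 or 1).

After press 1 at (3,2):
1 1 0
0 0 0
1 0 0
0 0 1
1 1 0

After press 2 at (3,1):
1 1 0
0 0 0
1 1 0
1 1 0
1 0 0

After press 3 at (0,0):
0 0 0
1 0 0
1 1 0
1 1 0
1 0 0

After press 4 at (2,0):
0 0 0
0 0 0
0 0 0
0 1 0
1 0 0

After press 5 at (1,2):
0 0 1
0 1 1
0 0 1
0 1 0
1 0 0

Answer: 0 0 1
0 1 1
0 0 1
0 1 0
1 0 0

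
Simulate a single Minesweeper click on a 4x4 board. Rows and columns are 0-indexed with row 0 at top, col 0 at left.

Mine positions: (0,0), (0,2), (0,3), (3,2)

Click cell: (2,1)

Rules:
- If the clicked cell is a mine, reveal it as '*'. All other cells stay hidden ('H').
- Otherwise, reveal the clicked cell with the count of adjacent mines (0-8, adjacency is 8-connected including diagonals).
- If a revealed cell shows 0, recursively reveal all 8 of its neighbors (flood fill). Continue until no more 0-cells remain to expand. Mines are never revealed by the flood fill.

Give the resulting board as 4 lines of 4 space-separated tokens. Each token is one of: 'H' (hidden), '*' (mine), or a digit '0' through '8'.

H H H H
H H H H
H 1 H H
H H H H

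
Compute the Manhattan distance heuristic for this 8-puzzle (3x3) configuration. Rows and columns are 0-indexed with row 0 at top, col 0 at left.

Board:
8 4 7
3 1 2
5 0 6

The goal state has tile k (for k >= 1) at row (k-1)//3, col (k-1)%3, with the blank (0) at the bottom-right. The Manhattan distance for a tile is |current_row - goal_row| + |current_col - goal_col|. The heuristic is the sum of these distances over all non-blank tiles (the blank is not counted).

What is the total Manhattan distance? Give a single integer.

Answer: 19

Derivation:
Tile 8: (0,0)->(2,1) = 3
Tile 4: (0,1)->(1,0) = 2
Tile 7: (0,2)->(2,0) = 4
Tile 3: (1,0)->(0,2) = 3
Tile 1: (1,1)->(0,0) = 2
Tile 2: (1,2)->(0,1) = 2
Tile 5: (2,0)->(1,1) = 2
Tile 6: (2,2)->(1,2) = 1
Sum: 3 + 2 + 4 + 3 + 2 + 2 + 2 + 1 = 19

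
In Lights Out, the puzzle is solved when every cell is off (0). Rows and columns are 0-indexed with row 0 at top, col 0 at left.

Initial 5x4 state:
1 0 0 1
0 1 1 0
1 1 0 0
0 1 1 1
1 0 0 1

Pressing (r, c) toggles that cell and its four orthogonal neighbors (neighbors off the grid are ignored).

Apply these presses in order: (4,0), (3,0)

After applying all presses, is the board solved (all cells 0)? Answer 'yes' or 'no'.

Answer: no

Derivation:
After press 1 at (4,0):
1 0 0 1
0 1 1 0
1 1 0 0
1 1 1 1
0 1 0 1

After press 2 at (3,0):
1 0 0 1
0 1 1 0
0 1 0 0
0 0 1 1
1 1 0 1

Lights still on: 10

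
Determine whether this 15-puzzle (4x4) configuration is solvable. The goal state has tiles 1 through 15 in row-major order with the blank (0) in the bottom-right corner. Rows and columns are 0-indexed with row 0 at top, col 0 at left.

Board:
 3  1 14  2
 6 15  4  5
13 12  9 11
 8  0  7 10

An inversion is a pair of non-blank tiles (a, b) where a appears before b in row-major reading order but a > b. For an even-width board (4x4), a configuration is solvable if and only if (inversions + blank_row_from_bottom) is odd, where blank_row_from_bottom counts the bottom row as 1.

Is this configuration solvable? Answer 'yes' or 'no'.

Inversions: 41
Blank is in row 3 (0-indexed from top), which is row 1 counting from the bottom (bottom = 1).
41 + 1 = 42, which is even, so the puzzle is not solvable.

Answer: no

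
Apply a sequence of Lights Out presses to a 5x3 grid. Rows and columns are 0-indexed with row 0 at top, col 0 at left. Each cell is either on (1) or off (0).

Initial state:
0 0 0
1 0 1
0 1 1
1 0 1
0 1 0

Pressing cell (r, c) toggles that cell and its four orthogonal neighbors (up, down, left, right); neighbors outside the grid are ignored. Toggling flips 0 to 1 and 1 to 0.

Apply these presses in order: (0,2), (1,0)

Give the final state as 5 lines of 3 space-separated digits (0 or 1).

Answer: 1 1 1
0 1 0
1 1 1
1 0 1
0 1 0

Derivation:
After press 1 at (0,2):
0 1 1
1 0 0
0 1 1
1 0 1
0 1 0

After press 2 at (1,0):
1 1 1
0 1 0
1 1 1
1 0 1
0 1 0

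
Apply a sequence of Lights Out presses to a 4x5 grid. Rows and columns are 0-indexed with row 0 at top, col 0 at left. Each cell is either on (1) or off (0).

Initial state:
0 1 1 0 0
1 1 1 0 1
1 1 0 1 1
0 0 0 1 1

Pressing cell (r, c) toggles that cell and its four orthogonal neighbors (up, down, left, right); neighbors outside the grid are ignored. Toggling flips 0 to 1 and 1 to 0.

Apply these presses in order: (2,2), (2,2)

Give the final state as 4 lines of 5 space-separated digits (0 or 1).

After press 1 at (2,2):
0 1 1 0 0
1 1 0 0 1
1 0 1 0 1
0 0 1 1 1

After press 2 at (2,2):
0 1 1 0 0
1 1 1 0 1
1 1 0 1 1
0 0 0 1 1

Answer: 0 1 1 0 0
1 1 1 0 1
1 1 0 1 1
0 0 0 1 1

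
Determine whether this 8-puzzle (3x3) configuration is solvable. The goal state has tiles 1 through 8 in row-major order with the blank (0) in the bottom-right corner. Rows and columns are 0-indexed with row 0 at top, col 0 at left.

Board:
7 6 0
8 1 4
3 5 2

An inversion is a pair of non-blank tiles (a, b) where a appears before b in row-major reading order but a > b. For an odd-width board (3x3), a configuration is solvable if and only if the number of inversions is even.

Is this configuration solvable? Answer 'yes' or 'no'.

Answer: yes

Derivation:
Inversions (pairs i<j in row-major order where tile[i] > tile[j] > 0): 20
20 is even, so the puzzle is solvable.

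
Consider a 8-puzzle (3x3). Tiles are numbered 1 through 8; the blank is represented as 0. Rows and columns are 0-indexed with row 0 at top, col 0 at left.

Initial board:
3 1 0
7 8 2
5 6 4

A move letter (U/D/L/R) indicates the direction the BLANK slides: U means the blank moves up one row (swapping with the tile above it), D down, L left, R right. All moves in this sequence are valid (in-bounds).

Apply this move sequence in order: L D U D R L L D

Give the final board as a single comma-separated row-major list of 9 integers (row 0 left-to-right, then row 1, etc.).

After move 1 (L):
3 0 1
7 8 2
5 6 4

After move 2 (D):
3 8 1
7 0 2
5 6 4

After move 3 (U):
3 0 1
7 8 2
5 6 4

After move 4 (D):
3 8 1
7 0 2
5 6 4

After move 5 (R):
3 8 1
7 2 0
5 6 4

After move 6 (L):
3 8 1
7 0 2
5 6 4

After move 7 (L):
3 8 1
0 7 2
5 6 4

After move 8 (D):
3 8 1
5 7 2
0 6 4

Answer: 3, 8, 1, 5, 7, 2, 0, 6, 4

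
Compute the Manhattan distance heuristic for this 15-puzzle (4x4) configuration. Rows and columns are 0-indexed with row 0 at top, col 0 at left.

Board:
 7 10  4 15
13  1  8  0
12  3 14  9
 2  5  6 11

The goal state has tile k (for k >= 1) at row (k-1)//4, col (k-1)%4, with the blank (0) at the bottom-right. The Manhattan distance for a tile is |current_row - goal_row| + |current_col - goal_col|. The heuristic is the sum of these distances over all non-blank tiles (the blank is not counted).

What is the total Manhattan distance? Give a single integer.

Tile 7: at (0,0), goal (1,2), distance |0-1|+|0-2| = 3
Tile 10: at (0,1), goal (2,1), distance |0-2|+|1-1| = 2
Tile 4: at (0,2), goal (0,3), distance |0-0|+|2-3| = 1
Tile 15: at (0,3), goal (3,2), distance |0-3|+|3-2| = 4
Tile 13: at (1,0), goal (3,0), distance |1-3|+|0-0| = 2
Tile 1: at (1,1), goal (0,0), distance |1-0|+|1-0| = 2
Tile 8: at (1,2), goal (1,3), distance |1-1|+|2-3| = 1
Tile 12: at (2,0), goal (2,3), distance |2-2|+|0-3| = 3
Tile 3: at (2,1), goal (0,2), distance |2-0|+|1-2| = 3
Tile 14: at (2,2), goal (3,1), distance |2-3|+|2-1| = 2
Tile 9: at (2,3), goal (2,0), distance |2-2|+|3-0| = 3
Tile 2: at (3,0), goal (0,1), distance |3-0|+|0-1| = 4
Tile 5: at (3,1), goal (1,0), distance |3-1|+|1-0| = 3
Tile 6: at (3,2), goal (1,1), distance |3-1|+|2-1| = 3
Tile 11: at (3,3), goal (2,2), distance |3-2|+|3-2| = 2
Sum: 3 + 2 + 1 + 4 + 2 + 2 + 1 + 3 + 3 + 2 + 3 + 4 + 3 + 3 + 2 = 38

Answer: 38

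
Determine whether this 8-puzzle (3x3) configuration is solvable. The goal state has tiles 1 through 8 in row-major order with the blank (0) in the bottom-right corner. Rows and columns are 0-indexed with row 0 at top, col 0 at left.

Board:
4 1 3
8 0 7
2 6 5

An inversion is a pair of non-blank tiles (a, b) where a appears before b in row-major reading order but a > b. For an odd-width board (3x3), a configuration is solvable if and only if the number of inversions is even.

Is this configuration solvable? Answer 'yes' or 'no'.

Inversions (pairs i<j in row-major order where tile[i] > tile[j] > 0): 12
12 is even, so the puzzle is solvable.

Answer: yes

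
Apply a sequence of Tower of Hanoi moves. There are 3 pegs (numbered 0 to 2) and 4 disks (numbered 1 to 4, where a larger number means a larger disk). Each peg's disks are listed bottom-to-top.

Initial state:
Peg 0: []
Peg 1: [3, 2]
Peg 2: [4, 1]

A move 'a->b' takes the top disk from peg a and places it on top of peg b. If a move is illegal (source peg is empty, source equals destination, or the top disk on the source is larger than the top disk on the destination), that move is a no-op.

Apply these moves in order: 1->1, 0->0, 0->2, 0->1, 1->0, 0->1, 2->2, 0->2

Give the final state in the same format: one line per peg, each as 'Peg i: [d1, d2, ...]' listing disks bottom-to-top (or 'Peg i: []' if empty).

Answer: Peg 0: []
Peg 1: [3, 2]
Peg 2: [4, 1]

Derivation:
After move 1 (1->1):
Peg 0: []
Peg 1: [3, 2]
Peg 2: [4, 1]

After move 2 (0->0):
Peg 0: []
Peg 1: [3, 2]
Peg 2: [4, 1]

After move 3 (0->2):
Peg 0: []
Peg 1: [3, 2]
Peg 2: [4, 1]

After move 4 (0->1):
Peg 0: []
Peg 1: [3, 2]
Peg 2: [4, 1]

After move 5 (1->0):
Peg 0: [2]
Peg 1: [3]
Peg 2: [4, 1]

After move 6 (0->1):
Peg 0: []
Peg 1: [3, 2]
Peg 2: [4, 1]

After move 7 (2->2):
Peg 0: []
Peg 1: [3, 2]
Peg 2: [4, 1]

After move 8 (0->2):
Peg 0: []
Peg 1: [3, 2]
Peg 2: [4, 1]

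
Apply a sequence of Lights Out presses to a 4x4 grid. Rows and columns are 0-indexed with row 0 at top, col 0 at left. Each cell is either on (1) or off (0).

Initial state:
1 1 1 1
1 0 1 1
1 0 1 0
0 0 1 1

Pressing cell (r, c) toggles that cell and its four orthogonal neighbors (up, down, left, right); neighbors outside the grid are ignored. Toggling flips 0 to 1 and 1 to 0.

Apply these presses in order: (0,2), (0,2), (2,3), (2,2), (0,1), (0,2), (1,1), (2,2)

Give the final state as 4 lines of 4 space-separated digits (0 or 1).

Answer: 0 0 1 0
0 0 1 0
1 1 0 1
0 0 1 0

Derivation:
After press 1 at (0,2):
1 0 0 0
1 0 0 1
1 0 1 0
0 0 1 1

After press 2 at (0,2):
1 1 1 1
1 0 1 1
1 0 1 0
0 0 1 1

After press 3 at (2,3):
1 1 1 1
1 0 1 0
1 0 0 1
0 0 1 0

After press 4 at (2,2):
1 1 1 1
1 0 0 0
1 1 1 0
0 0 0 0

After press 5 at (0,1):
0 0 0 1
1 1 0 0
1 1 1 0
0 0 0 0

After press 6 at (0,2):
0 1 1 0
1 1 1 0
1 1 1 0
0 0 0 0

After press 7 at (1,1):
0 0 1 0
0 0 0 0
1 0 1 0
0 0 0 0

After press 8 at (2,2):
0 0 1 0
0 0 1 0
1 1 0 1
0 0 1 0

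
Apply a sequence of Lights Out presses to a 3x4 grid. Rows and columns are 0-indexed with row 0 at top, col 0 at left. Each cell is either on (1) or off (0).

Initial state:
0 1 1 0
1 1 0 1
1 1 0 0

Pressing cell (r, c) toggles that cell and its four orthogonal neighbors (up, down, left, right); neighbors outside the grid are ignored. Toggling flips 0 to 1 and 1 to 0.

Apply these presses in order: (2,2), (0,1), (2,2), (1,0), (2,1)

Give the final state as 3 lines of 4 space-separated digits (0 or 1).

After press 1 at (2,2):
0 1 1 0
1 1 1 1
1 0 1 1

After press 2 at (0,1):
1 0 0 0
1 0 1 1
1 0 1 1

After press 3 at (2,2):
1 0 0 0
1 0 0 1
1 1 0 0

After press 4 at (1,0):
0 0 0 0
0 1 0 1
0 1 0 0

After press 5 at (2,1):
0 0 0 0
0 0 0 1
1 0 1 0

Answer: 0 0 0 0
0 0 0 1
1 0 1 0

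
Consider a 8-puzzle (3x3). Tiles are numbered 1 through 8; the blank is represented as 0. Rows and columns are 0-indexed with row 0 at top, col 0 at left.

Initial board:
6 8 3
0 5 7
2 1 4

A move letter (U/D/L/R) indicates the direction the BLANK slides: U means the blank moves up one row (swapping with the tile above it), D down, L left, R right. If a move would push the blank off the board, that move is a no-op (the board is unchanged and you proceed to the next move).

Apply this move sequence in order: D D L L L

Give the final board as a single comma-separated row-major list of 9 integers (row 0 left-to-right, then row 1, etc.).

After move 1 (D):
6 8 3
2 5 7
0 1 4

After move 2 (D):
6 8 3
2 5 7
0 1 4

After move 3 (L):
6 8 3
2 5 7
0 1 4

After move 4 (L):
6 8 3
2 5 7
0 1 4

After move 5 (L):
6 8 3
2 5 7
0 1 4

Answer: 6, 8, 3, 2, 5, 7, 0, 1, 4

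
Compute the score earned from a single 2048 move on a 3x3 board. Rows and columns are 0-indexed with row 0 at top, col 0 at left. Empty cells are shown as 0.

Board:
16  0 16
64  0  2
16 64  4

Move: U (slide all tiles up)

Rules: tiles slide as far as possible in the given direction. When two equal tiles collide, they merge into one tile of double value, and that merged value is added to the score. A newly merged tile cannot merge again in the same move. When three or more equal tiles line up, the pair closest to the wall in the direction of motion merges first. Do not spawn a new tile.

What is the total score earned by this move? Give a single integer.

Slide up:
col 0: [16, 64, 16] -> [16, 64, 16]  score +0 (running 0)
col 1: [0, 0, 64] -> [64, 0, 0]  score +0 (running 0)
col 2: [16, 2, 4] -> [16, 2, 4]  score +0 (running 0)
Board after move:
16 64 16
64  0  2
16  0  4

Answer: 0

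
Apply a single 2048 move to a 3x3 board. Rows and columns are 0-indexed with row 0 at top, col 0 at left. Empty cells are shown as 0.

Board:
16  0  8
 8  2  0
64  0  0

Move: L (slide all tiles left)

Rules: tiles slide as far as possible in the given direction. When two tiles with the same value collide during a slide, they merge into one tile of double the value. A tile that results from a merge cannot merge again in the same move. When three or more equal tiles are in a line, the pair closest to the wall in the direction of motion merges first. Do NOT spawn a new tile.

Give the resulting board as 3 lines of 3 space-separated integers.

Slide left:
row 0: [16, 0, 8] -> [16, 8, 0]
row 1: [8, 2, 0] -> [8, 2, 0]
row 2: [64, 0, 0] -> [64, 0, 0]

Answer: 16  8  0
 8  2  0
64  0  0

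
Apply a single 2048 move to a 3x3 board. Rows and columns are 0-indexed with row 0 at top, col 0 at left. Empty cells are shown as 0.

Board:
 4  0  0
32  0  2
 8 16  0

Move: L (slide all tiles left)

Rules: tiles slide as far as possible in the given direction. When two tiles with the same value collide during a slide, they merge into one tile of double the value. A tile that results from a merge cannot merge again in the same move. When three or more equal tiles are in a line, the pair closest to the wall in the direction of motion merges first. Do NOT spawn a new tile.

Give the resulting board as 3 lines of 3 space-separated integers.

Answer:  4  0  0
32  2  0
 8 16  0

Derivation:
Slide left:
row 0: [4, 0, 0] -> [4, 0, 0]
row 1: [32, 0, 2] -> [32, 2, 0]
row 2: [8, 16, 0] -> [8, 16, 0]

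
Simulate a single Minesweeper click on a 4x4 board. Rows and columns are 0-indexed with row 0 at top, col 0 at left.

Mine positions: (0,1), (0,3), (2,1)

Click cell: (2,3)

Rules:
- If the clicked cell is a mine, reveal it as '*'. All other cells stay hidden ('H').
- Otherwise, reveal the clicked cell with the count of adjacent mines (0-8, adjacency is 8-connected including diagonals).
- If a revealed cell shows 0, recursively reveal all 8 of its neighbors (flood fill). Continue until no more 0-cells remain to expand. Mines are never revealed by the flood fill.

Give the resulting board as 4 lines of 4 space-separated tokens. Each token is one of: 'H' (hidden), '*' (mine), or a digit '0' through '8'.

H H H H
H H 3 1
H H 1 0
H H 1 0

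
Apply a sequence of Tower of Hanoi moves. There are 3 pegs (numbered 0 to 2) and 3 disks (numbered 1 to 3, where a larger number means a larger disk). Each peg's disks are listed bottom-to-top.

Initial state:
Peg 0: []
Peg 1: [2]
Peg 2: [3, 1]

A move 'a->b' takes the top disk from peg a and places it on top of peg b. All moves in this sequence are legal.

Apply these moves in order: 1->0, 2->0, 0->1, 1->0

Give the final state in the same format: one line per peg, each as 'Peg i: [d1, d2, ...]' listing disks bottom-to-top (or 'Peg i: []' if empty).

After move 1 (1->0):
Peg 0: [2]
Peg 1: []
Peg 2: [3, 1]

After move 2 (2->0):
Peg 0: [2, 1]
Peg 1: []
Peg 2: [3]

After move 3 (0->1):
Peg 0: [2]
Peg 1: [1]
Peg 2: [3]

After move 4 (1->0):
Peg 0: [2, 1]
Peg 1: []
Peg 2: [3]

Answer: Peg 0: [2, 1]
Peg 1: []
Peg 2: [3]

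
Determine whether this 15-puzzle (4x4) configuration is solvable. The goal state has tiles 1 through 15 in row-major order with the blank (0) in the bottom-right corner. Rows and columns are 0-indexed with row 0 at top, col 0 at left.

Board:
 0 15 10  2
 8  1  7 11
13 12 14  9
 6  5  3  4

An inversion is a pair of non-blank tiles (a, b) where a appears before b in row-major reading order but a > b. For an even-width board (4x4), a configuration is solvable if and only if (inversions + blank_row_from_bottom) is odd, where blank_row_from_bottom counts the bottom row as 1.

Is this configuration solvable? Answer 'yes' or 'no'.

Inversions: 64
Blank is in row 0 (0-indexed from top), which is row 4 counting from the bottom (bottom = 1).
64 + 4 = 68, which is even, so the puzzle is not solvable.

Answer: no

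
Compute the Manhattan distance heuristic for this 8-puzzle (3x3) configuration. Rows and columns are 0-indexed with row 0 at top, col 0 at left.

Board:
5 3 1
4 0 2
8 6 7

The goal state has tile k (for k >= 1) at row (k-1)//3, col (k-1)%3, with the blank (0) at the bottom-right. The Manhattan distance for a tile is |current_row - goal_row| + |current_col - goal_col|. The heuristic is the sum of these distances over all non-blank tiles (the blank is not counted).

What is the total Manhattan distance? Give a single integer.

Answer: 12

Derivation:
Tile 5: at (0,0), goal (1,1), distance |0-1|+|0-1| = 2
Tile 3: at (0,1), goal (0,2), distance |0-0|+|1-2| = 1
Tile 1: at (0,2), goal (0,0), distance |0-0|+|2-0| = 2
Tile 4: at (1,0), goal (1,0), distance |1-1|+|0-0| = 0
Tile 2: at (1,2), goal (0,1), distance |1-0|+|2-1| = 2
Tile 8: at (2,0), goal (2,1), distance |2-2|+|0-1| = 1
Tile 6: at (2,1), goal (1,2), distance |2-1|+|1-2| = 2
Tile 7: at (2,2), goal (2,0), distance |2-2|+|2-0| = 2
Sum: 2 + 1 + 2 + 0 + 2 + 1 + 2 + 2 = 12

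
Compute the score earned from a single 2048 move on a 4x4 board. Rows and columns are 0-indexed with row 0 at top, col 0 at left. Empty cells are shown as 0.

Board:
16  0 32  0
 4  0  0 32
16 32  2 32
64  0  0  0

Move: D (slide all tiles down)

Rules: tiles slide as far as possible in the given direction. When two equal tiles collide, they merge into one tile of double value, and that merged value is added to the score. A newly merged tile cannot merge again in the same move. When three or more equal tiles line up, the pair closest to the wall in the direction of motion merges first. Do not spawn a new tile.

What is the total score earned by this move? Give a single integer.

Slide down:
col 0: [16, 4, 16, 64] -> [16, 4, 16, 64]  score +0 (running 0)
col 1: [0, 0, 32, 0] -> [0, 0, 0, 32]  score +0 (running 0)
col 2: [32, 0, 2, 0] -> [0, 0, 32, 2]  score +0 (running 0)
col 3: [0, 32, 32, 0] -> [0, 0, 0, 64]  score +64 (running 64)
Board after move:
16  0  0  0
 4  0  0  0
16  0 32  0
64 32  2 64

Answer: 64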